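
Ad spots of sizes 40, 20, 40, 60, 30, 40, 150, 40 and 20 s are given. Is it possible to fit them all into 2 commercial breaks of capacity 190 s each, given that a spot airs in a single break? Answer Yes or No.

Total = 440 s; ⌈440/190⌉ = 3.
At least 3 commercial breaks are required, but only 2 are allowed.

No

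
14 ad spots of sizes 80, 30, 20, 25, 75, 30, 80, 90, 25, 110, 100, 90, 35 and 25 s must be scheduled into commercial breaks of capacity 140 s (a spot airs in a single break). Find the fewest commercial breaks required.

7

Total = 110 + 100 + 90 + 90 + 80 + 80 + 75 + 35 + 30 + 30 + 25 + 25 + 25 + 20 = 815 s.
Lower bound: ⌈815/140⌉ = 6 commercial breaks.
Also, 7 ad spots each exceed 70 s, and no two of those can share a break, so at least 7 commercial breaks are needed.
A packing using 7 commercial breaks:
  break 1: 110 + 30 = 140
  break 2: 100 + 35 = 135
  break 3: 90 + 30 + 20 = 140
  break 4: 90 + 25 + 25 = 140
  break 5: 80 + 25 = 105
  break 6: 80 = 80
  break 7: 75 = 75
This matches the lower bound, so 7 is optimal.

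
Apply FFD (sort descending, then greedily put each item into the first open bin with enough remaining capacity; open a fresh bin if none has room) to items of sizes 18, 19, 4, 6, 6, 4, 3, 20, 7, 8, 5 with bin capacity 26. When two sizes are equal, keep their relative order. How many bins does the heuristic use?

Sorted descending: 20, 19, 18, 8, 7, 6, 6, 5, 4, 4, 3.
  20 → bin 1 (new)  [load 20/26]
  19 → bin 2 (new)  [load 19/26]
  18 → bin 3 (new)  [load 18/26]
  8 → bin 3  [load 26/26]
  7 → bin 2  [load 26/26]
  6 → bin 1  [load 26/26]
  6 → bin 4 (new)  [load 6/26]
  5 → bin 4  [load 11/26]
  4 → bin 4  [load 15/26]
  4 → bin 4  [load 19/26]
  3 → bin 4  [load 22/26]
4 bins opened.

4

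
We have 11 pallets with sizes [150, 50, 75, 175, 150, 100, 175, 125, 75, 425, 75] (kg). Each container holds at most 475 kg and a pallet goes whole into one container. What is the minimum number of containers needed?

Total = 425 + 175 + 175 + 150 + 150 + 125 + 100 + 75 + 75 + 75 + 50 = 1575 kg.
Lower bound: ⌈1575/475⌉ = 4 containers.
A packing using 4 containers:
  container 1: 425 + 50 = 475
  container 2: 175 + 175 + 125 = 475
  container 3: 150 + 150 + 100 + 75 = 475
  container 4: 75 + 75 = 150
This matches the lower bound, so 4 is optimal.

4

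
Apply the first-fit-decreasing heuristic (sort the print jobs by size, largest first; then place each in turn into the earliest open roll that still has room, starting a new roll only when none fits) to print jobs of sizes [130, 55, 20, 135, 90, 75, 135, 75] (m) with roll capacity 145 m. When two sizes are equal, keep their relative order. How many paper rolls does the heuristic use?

6

Sorted descending: 135, 135, 130, 90, 75, 75, 55, 20.
  135 → roll 1 (new)  [load 135/145]
  135 → roll 2 (new)  [load 135/145]
  130 → roll 3 (new)  [load 130/145]
  90 → roll 4 (new)  [load 90/145]
  75 → roll 5 (new)  [load 75/145]
  75 → roll 6 (new)  [load 75/145]
  55 → roll 4  [load 145/145]
  20 → roll 5  [load 95/145]
6 paper rolls opened.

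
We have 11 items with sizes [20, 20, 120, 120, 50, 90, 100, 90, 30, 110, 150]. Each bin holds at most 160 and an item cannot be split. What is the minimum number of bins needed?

7

Total = 150 + 120 + 120 + 110 + 100 + 90 + 90 + 50 + 30 + 20 + 20 = 900.
Lower bound: ⌈900/160⌉ = 6 bins.
Also, 7 items each exceed 80, and no two of those can share a bin, so at least 7 bins are needed.
A packing using 7 bins:
  bin 1: 150 = 150
  bin 2: 120 + 30 = 150
  bin 3: 120 + 20 + 20 = 160
  bin 4: 110 + 50 = 160
  bin 5: 100 = 100
  bin 6: 90 = 90
  bin 7: 90 = 90
This matches the lower bound, so 7 is optimal.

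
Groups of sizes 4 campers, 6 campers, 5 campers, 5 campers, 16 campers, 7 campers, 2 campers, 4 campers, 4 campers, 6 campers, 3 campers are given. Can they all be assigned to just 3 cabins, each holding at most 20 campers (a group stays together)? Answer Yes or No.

No

Total = 62 campers; ⌈62/20⌉ = 4.
At least 4 cabins are required, but only 3 are allowed.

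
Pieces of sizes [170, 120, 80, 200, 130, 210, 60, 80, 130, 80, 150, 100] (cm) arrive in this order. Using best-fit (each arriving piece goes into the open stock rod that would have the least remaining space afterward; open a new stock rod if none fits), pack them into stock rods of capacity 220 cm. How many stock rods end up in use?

  170 → stock rod 1 (new)  [load 170/220]
  120 → stock rod 2 (new)  [load 120/220]
  80 → stock rod 2  [load 200/220]
  200 → stock rod 3 (new)  [load 200/220]
  130 → stock rod 4 (new)  [load 130/220]
  210 → stock rod 5 (new)  [load 210/220]
  60 → stock rod 4  [load 190/220]
  80 → stock rod 6 (new)  [load 80/220]
  130 → stock rod 6  [load 210/220]
  80 → stock rod 7 (new)  [load 80/220]
  150 → stock rod 8 (new)  [load 150/220]
  100 → stock rod 7  [load 180/220]
8 stock rods opened.

8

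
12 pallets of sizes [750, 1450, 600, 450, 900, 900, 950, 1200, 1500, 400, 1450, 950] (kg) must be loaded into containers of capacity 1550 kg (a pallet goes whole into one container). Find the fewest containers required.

9

Total = 1500 + 1450 + 1450 + 1200 + 950 + 950 + 900 + 900 + 750 + 600 + 450 + 400 = 11500 kg.
Lower bound: ⌈11500/1550⌉ = 8 containers.
A packing using 9 containers:
  container 1: 1500 = 1500
  container 2: 1450 = 1450
  container 3: 1450 = 1450
  container 4: 1200 = 1200
  container 5: 950 + 600 = 1550
  container 6: 950 + 450 = 1400
  container 7: 900 + 400 = 1300
  container 8: 900 = 900
  container 9: 750 = 750
No arrangement into 8 containers stays within capacity, so 9 is optimal.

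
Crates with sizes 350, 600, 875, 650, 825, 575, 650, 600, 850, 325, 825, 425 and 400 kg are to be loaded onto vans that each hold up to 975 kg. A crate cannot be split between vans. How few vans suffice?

Total = 875 + 850 + 825 + 825 + 650 + 650 + 600 + 600 + 575 + 425 + 400 + 350 + 325 = 7950 kg.
Lower bound: ⌈7950/975⌉ = 9 vans.
A packing using 10 vans:
  van 1: 875 = 875
  van 2: 850 = 850
  van 3: 825 = 825
  van 4: 825 = 825
  van 5: 650 + 325 = 975
  van 6: 650 = 650
  van 7: 600 + 350 = 950
  van 8: 600 = 600
  van 9: 575 + 400 = 975
  van 10: 425 = 425
No arrangement into 9 vans stays within capacity, so 10 is optimal.

10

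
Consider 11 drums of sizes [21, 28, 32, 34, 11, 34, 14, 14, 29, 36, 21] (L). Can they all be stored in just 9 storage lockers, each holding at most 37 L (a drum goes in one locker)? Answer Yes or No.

Yes

A valid assignment using 9 storage lockers:
  locker 1: 36 = 36
  locker 2: 34 = 34
  locker 3: 34 = 34
  locker 4: 32 = 32
  locker 5: 29 = 29
  locker 6: 28 = 28
  locker 7: 21 + 14 = 35
  locker 8: 21 + 14 = 35
  locker 9: 11 = 11
Every load is within 37 L, so 9 storage lockers suffice.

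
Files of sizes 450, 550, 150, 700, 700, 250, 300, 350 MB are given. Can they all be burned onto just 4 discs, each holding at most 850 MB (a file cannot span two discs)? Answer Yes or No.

Total = 3450 MB; ⌈3450/850⌉ = 5.
At least 5 discs are required, but only 4 are allowed.

No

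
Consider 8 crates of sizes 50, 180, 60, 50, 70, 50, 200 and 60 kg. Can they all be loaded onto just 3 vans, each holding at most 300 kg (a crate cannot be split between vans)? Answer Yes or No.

Yes

A valid assignment using 3 vans:
  van 1: 200 + 70 = 270
  van 2: 180 + 60 + 60 = 300
  van 3: 50 + 50 + 50 = 150
Every load is within 300 kg, so 3 vans suffice.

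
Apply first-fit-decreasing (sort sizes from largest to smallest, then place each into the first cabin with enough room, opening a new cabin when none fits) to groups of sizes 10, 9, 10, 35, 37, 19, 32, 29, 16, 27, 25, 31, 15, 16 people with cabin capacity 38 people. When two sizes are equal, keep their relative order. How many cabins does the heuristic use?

9

Sorted descending: 37, 35, 32, 31, 29, 27, 25, 19, 16, 16, 15, 10, 10, 9.
  37 → cabin 1 (new)  [load 37/38]
  35 → cabin 2 (new)  [load 35/38]
  32 → cabin 3 (new)  [load 32/38]
  31 → cabin 4 (new)  [load 31/38]
  29 → cabin 5 (new)  [load 29/38]
  27 → cabin 6 (new)  [load 27/38]
  25 → cabin 7 (new)  [load 25/38]
  19 → cabin 8 (new)  [load 19/38]
  16 → cabin 8  [load 35/38]
  16 → cabin 9 (new)  [load 16/38]
  15 → cabin 9  [load 31/38]
  10 → cabin 6  [load 37/38]
  10 → cabin 7  [load 35/38]
  9 → cabin 5  [load 38/38]
9 cabins opened.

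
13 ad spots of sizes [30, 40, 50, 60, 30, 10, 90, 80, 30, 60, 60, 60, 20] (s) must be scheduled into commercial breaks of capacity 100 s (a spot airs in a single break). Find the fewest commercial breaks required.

Total = 90 + 80 + 60 + 60 + 60 + 60 + 50 + 40 + 30 + 30 + 30 + 20 + 10 = 620 s.
Lower bound: ⌈620/100⌉ = 7 commercial breaks.
A packing using 7 commercial breaks:
  break 1: 90 + 10 = 100
  break 2: 80 + 20 = 100
  break 3: 60 + 40 = 100
  break 4: 60 + 30 = 90
  break 5: 60 + 30 = 90
  break 6: 60 + 30 = 90
  break 7: 50 = 50
This matches the lower bound, so 7 is optimal.

7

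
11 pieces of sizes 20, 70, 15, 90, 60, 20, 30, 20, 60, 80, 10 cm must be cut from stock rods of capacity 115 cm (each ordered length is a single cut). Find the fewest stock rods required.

5

Total = 90 + 80 + 70 + 60 + 60 + 30 + 20 + 20 + 20 + 15 + 10 = 475 cm.
Lower bound: ⌈475/115⌉ = 5 stock rods.
A packing using 5 stock rods:
  stock rod 1: 90 + 20 = 110
  stock rod 2: 80 + 30 = 110
  stock rod 3: 70 + 20 + 20 = 110
  stock rod 4: 60 + 15 + 10 = 85
  stock rod 5: 60 = 60
This matches the lower bound, so 5 is optimal.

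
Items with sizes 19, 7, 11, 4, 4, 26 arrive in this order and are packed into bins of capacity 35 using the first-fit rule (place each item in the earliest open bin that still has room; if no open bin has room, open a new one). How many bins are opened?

3

  19 → bin 1 (new)  [load 19/35]
  7 → bin 1  [load 26/35]
  11 → bin 2 (new)  [load 11/35]
  4 → bin 1  [load 30/35]
  4 → bin 1  [load 34/35]
  26 → bin 3 (new)  [load 26/35]
3 bins opened.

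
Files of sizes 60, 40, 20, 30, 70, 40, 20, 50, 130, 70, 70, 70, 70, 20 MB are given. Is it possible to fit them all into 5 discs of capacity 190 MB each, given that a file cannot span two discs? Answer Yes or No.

Yes

A valid assignment using 4 discs:
  disc 1: 130 + 60 = 190
  disc 2: 70 + 70 + 50 = 190
  disc 3: 70 + 70 + 30 + 20 = 190
  disc 4: 70 + 40 + 40 + 20 + 20 = 190
That uses only 4 ≤ 5, so 5 discs are enough.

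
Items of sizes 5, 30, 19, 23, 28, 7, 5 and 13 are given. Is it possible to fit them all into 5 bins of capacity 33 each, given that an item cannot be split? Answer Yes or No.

Yes

A valid assignment using 5 bins:
  bin 1: 30 = 30
  bin 2: 28 + 5 = 33
  bin 3: 23 + 7 = 30
  bin 4: 19 + 13 = 32
  bin 5: 5 = 5
Every load is within 33, so 5 bins suffice.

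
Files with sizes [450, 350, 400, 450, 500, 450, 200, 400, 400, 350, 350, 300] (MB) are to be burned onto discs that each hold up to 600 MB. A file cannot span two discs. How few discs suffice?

Total = 500 + 450 + 450 + 450 + 400 + 400 + 400 + 350 + 350 + 350 + 300 + 200 = 4600 MB.
Lower bound: ⌈4600/600⌉ = 8 discs.
Also, 10 files each exceed 300 MB, and no two of those can share a disc, so at least 10 discs are needed.
A packing using 11 discs:
  disc 1: 500 = 500
  disc 2: 450 = 450
  disc 3: 450 = 450
  disc 4: 450 = 450
  disc 5: 400 + 200 = 600
  disc 6: 400 = 400
  disc 7: 400 = 400
  disc 8: 350 = 350
  disc 9: 350 = 350
  disc 10: 350 = 350
  disc 11: 300 = 300
No arrangement into 10 discs stays within capacity, so 11 is optimal.

11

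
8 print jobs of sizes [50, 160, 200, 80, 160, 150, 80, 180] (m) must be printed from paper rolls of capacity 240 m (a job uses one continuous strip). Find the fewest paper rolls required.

Total = 200 + 180 + 160 + 160 + 150 + 80 + 80 + 50 = 1060 m.
Lower bound: ⌈1060/240⌉ = 5 paper rolls.
A packing using 5 paper rolls:
  roll 1: 200 = 200
  roll 2: 180 + 50 = 230
  roll 3: 160 + 80 = 240
  roll 4: 160 + 80 = 240
  roll 5: 150 = 150
This matches the lower bound, so 5 is optimal.

5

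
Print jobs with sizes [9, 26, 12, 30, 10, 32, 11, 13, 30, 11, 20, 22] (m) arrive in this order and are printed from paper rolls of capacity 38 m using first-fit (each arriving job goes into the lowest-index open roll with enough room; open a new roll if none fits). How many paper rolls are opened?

  9 → roll 1 (new)  [load 9/38]
  26 → roll 1  [load 35/38]
  12 → roll 2 (new)  [load 12/38]
  30 → roll 3 (new)  [load 30/38]
  10 → roll 2  [load 22/38]
  32 → roll 4 (new)  [load 32/38]
  11 → roll 2  [load 33/38]
  13 → roll 5 (new)  [load 13/38]
  30 → roll 6 (new)  [load 30/38]
  11 → roll 5  [load 24/38]
  20 → roll 7 (new)  [load 20/38]
  22 → roll 8 (new)  [load 22/38]
8 paper rolls opened.

8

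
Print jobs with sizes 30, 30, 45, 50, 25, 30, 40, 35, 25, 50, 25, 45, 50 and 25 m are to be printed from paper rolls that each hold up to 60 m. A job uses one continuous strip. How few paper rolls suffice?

10

Total = 50 + 50 + 50 + 45 + 45 + 40 + 35 + 30 + 30 + 30 + 25 + 25 + 25 + 25 = 505 m.
Lower bound: ⌈505/60⌉ = 9 paper rolls.
A packing using 10 paper rolls:
  roll 1: 50 = 50
  roll 2: 50 = 50
  roll 3: 50 = 50
  roll 4: 45 = 45
  roll 5: 45 = 45
  roll 6: 40 = 40
  roll 7: 35 + 25 = 60
  roll 8: 30 + 30 = 60
  roll 9: 30 + 25 = 55
  roll 10: 25 + 25 = 50
No arrangement into 9 paper rolls stays within capacity, so 10 is optimal.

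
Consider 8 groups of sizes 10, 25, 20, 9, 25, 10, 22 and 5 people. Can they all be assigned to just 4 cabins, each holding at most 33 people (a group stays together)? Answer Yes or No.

Total = 126 people; ⌈126/33⌉ = 4.
The bound of 4 does not rule out 4, but exhaustive search shows no assignment into 4 cabins of capacity 33 people exists — the minimum is 5.

No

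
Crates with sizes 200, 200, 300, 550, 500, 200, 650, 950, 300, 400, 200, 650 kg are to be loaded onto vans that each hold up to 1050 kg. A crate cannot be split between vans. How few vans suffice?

5

Total = 950 + 650 + 650 + 550 + 500 + 400 + 300 + 300 + 200 + 200 + 200 + 200 = 5100 kg.
Lower bound: ⌈5100/1050⌉ = 5 vans.
A packing using 5 vans:
  van 1: 950 = 950
  van 2: 650 + 400 = 1050
  van 3: 650 + 200 + 200 = 1050
  van 4: 550 + 500 = 1050
  van 5: 300 + 300 + 200 + 200 = 1000
This matches the lower bound, so 5 is optimal.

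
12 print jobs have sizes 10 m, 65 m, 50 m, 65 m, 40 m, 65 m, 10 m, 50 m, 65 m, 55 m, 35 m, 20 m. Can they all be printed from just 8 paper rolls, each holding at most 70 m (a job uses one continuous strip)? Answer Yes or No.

Total = 530 m; ⌈530/70⌉ = 8.
The bound of 8 does not rule out 8, but exhaustive search shows no assignment into 8 paper rolls of capacity 70 m exists — the minimum is 9.

No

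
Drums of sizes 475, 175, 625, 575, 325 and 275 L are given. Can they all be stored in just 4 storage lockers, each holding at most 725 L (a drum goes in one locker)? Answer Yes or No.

A valid assignment using 4 storage lockers:
  locker 1: 625 = 625
  locker 2: 575 = 575
  locker 3: 475 + 175 = 650
  locker 4: 325 + 275 = 600
Every load is within 725 L, so 4 storage lockers suffice.

Yes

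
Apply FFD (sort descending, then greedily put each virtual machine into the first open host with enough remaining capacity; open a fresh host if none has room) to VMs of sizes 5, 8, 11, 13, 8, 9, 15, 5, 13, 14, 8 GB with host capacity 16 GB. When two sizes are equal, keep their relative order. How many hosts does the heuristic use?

Sorted descending: 15, 14, 13, 13, 11, 9, 8, 8, 8, 5, 5.
  15 → host 1 (new)  [load 15/16]
  14 → host 2 (new)  [load 14/16]
  13 → host 3 (new)  [load 13/16]
  13 → host 4 (new)  [load 13/16]
  11 → host 5 (new)  [load 11/16]
  9 → host 6 (new)  [load 9/16]
  8 → host 7 (new)  [load 8/16]
  8 → host 7  [load 16/16]
  8 → host 8 (new)  [load 8/16]
  5 → host 5  [load 16/16]
  5 → host 6  [load 14/16]
8 hosts opened.

8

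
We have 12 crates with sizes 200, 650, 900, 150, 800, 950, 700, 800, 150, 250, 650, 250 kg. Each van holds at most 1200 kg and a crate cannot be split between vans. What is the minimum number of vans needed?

7

Total = 950 + 900 + 800 + 800 + 700 + 650 + 650 + 250 + 250 + 200 + 150 + 150 = 6450 kg.
Lower bound: ⌈6450/1200⌉ = 6 vans.
Also, 7 crates each exceed 600 kg, and no two of those can share a van, so at least 7 vans are needed.
A packing using 7 vans:
  van 1: 950 + 250 = 1200
  van 2: 900 + 250 = 1150
  van 3: 800 + 200 + 150 = 1150
  van 4: 800 + 150 = 950
  van 5: 700 = 700
  van 6: 650 = 650
  van 7: 650 = 650
This matches the lower bound, so 7 is optimal.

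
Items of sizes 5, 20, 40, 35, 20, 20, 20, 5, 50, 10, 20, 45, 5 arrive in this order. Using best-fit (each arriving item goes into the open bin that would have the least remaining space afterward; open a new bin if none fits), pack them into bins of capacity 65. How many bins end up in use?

  5 → bin 1 (new)  [load 5/65]
  20 → bin 1  [load 25/65]
  40 → bin 1  [load 65/65]
  35 → bin 2 (new)  [load 35/65]
  20 → bin 2  [load 55/65]
  20 → bin 3 (new)  [load 20/65]
  20 → bin 3  [load 40/65]
  5 → bin 2  [load 60/65]
  50 → bin 4 (new)  [load 50/65]
  10 → bin 4  [load 60/65]
  20 → bin 3  [load 60/65]
  45 → bin 5 (new)  [load 45/65]
  5 → bin 2  [load 65/65]
5 bins opened.

5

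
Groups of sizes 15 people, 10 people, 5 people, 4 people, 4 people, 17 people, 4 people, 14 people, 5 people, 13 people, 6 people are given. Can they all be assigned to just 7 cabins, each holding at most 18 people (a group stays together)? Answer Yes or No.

Yes

A valid assignment using 6 cabins:
  cabin 1: 17 = 17
  cabin 2: 15 = 15
  cabin 3: 14 + 4 = 18
  cabin 4: 13 + 5 = 18
  cabin 5: 10 + 6 = 16
  cabin 6: 5 + 4 + 4 = 13
That uses only 6 ≤ 7, so 7 cabins are enough.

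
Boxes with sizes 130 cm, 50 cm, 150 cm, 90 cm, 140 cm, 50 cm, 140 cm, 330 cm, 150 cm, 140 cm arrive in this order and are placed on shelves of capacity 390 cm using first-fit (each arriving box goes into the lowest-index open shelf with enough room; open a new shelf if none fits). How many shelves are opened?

  130 → shelf 1 (new)  [load 130/390]
  50 → shelf 1  [load 180/390]
  150 → shelf 1  [load 330/390]
  90 → shelf 2 (new)  [load 90/390]
  140 → shelf 2  [load 230/390]
  50 → shelf 1  [load 380/390]
  140 → shelf 2  [load 370/390]
  330 → shelf 3 (new)  [load 330/390]
  150 → shelf 4 (new)  [load 150/390]
  140 → shelf 4  [load 290/390]
4 shelves opened.

4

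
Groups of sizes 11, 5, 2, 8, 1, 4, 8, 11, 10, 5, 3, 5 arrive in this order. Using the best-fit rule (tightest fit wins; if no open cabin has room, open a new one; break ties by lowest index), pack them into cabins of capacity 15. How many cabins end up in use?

  11 → cabin 1 (new)  [load 11/15]
  5 → cabin 2 (new)  [load 5/15]
  2 → cabin 1  [load 13/15]
  8 → cabin 2  [load 13/15]
  1 → cabin 1  [load 14/15]
  4 → cabin 3 (new)  [load 4/15]
  8 → cabin 3  [load 12/15]
  11 → cabin 4 (new)  [load 11/15]
  10 → cabin 5 (new)  [load 10/15]
  5 → cabin 5  [load 15/15]
  3 → cabin 3  [load 15/15]
  5 → cabin 6 (new)  [load 5/15]
6 cabins opened.

6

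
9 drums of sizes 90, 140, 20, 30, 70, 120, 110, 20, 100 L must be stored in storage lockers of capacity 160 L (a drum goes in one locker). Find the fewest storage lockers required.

5

Total = 140 + 120 + 110 + 100 + 90 + 70 + 30 + 20 + 20 = 700 L.
Lower bound: ⌈700/160⌉ = 5 storage lockers.
A packing using 5 storage lockers:
  locker 1: 140 + 20 = 160
  locker 2: 120 + 30 = 150
  locker 3: 110 + 20 = 130
  locker 4: 100 = 100
  locker 5: 90 + 70 = 160
This matches the lower bound, so 5 is optimal.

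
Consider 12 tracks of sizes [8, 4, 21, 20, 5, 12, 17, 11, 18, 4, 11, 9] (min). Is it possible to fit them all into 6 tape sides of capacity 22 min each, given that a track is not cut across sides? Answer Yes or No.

No

Total = 140 min; ⌈140/22⌉ = 7.
At least 7 tape sides are required, but only 6 are allowed.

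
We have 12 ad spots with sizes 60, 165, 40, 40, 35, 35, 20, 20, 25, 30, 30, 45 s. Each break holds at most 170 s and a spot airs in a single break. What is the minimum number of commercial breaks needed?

Total = 165 + 60 + 45 + 40 + 40 + 35 + 35 + 30 + 30 + 25 + 20 + 20 = 545 s.
Lower bound: ⌈545/170⌉ = 4 commercial breaks.
A packing using 4 commercial breaks:
  break 1: 165 = 165
  break 2: 60 + 45 + 40 + 25 = 170
  break 3: 40 + 35 + 35 + 30 + 30 = 170
  break 4: 20 + 20 = 40
This matches the lower bound, so 4 is optimal.

4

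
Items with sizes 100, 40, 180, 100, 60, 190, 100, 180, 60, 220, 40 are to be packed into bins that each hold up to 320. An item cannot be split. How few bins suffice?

4

Total = 220 + 190 + 180 + 180 + 100 + 100 + 100 + 60 + 60 + 40 + 40 = 1270.
Lower bound: ⌈1270/320⌉ = 4 bins.
A packing using 4 bins:
  bin 1: 220 + 100 = 320
  bin 2: 190 + 60 + 60 = 310
  bin 3: 180 + 100 + 40 = 320
  bin 4: 180 + 100 + 40 = 320
This matches the lower bound, so 4 is optimal.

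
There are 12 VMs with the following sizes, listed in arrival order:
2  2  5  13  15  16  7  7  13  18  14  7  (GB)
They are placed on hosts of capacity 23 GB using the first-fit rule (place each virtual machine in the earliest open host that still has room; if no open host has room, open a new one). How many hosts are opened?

  2 → host 1 (new)  [load 2/23]
  2 → host 1  [load 4/23]
  5 → host 1  [load 9/23]
  13 → host 1  [load 22/23]
  15 → host 2 (new)  [load 15/23]
  16 → host 3 (new)  [load 16/23]
  7 → host 2  [load 22/23]
  7 → host 3  [load 23/23]
  13 → host 4 (new)  [load 13/23]
  18 → host 5 (new)  [load 18/23]
  14 → host 6 (new)  [load 14/23]
  7 → host 4  [load 20/23]
6 hosts opened.

6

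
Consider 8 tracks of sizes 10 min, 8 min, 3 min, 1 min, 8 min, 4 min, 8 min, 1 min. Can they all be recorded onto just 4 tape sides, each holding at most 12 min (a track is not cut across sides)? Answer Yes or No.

Yes

A valid assignment using 4 tape sides:
  side 1: 10 + 1 + 1 = 12
  side 2: 8 + 4 = 12
  side 3: 8 + 3 = 11
  side 4: 8 = 8
Every load is within 12 min, so 4 tape sides suffice.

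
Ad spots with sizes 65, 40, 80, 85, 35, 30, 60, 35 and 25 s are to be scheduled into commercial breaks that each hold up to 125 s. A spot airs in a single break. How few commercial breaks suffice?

4

Total = 85 + 80 + 65 + 60 + 40 + 35 + 35 + 30 + 25 = 455 s.
Lower bound: ⌈455/125⌉ = 4 commercial breaks.
A packing using 4 commercial breaks:
  break 1: 85 + 40 = 125
  break 2: 80 + 35 = 115
  break 3: 65 + 60 = 125
  break 4: 35 + 30 + 25 = 90
This matches the lower bound, so 4 is optimal.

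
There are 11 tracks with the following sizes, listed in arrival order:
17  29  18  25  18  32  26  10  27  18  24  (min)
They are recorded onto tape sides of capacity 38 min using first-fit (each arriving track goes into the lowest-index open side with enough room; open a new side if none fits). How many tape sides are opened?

8

  17 → side 1 (new)  [load 17/38]
  29 → side 2 (new)  [load 29/38]
  18 → side 1  [load 35/38]
  25 → side 3 (new)  [load 25/38]
  18 → side 4 (new)  [load 18/38]
  32 → side 5 (new)  [load 32/38]
  26 → side 6 (new)  [load 26/38]
  10 → side 3  [load 35/38]
  27 → side 7 (new)  [load 27/38]
  18 → side 4  [load 36/38]
  24 → side 8 (new)  [load 24/38]
8 tape sides opened.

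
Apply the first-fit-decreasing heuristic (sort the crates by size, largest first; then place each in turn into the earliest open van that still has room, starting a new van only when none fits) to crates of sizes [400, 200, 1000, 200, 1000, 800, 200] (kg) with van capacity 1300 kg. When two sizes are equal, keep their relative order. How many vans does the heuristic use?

4

Sorted descending: 1000, 1000, 800, 400, 200, 200, 200.
  1000 → van 1 (new)  [load 1000/1300]
  1000 → van 2 (new)  [load 1000/1300]
  800 → van 3 (new)  [load 800/1300]
  400 → van 3  [load 1200/1300]
  200 → van 1  [load 1200/1300]
  200 → van 2  [load 1200/1300]
  200 → van 4 (new)  [load 200/1300]
4 vans opened.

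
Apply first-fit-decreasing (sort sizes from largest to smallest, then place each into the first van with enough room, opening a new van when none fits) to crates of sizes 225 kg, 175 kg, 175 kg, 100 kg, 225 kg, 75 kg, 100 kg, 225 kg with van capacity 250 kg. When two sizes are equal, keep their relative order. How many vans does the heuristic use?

6

Sorted descending: 225, 225, 225, 175, 175, 100, 100, 75.
  225 → van 1 (new)  [load 225/250]
  225 → van 2 (new)  [load 225/250]
  225 → van 3 (new)  [load 225/250]
  175 → van 4 (new)  [load 175/250]
  175 → van 5 (new)  [load 175/250]
  100 → van 6 (new)  [load 100/250]
  100 → van 6  [load 200/250]
  75 → van 4  [load 250/250]
6 vans opened.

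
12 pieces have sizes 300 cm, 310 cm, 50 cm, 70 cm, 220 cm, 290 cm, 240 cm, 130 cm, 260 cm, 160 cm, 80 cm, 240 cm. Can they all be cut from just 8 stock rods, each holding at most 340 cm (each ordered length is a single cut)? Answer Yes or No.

A valid assignment using 8 stock rods:
  stock rod 1: 310 = 310
  stock rod 2: 300 = 300
  stock rod 3: 290 + 50 = 340
  stock rod 4: 260 + 80 = 340
  stock rod 5: 240 + 70 = 310
  stock rod 6: 240 = 240
  stock rod 7: 220 = 220
  stock rod 8: 160 + 130 = 290
Every load is within 340 cm, so 8 stock rods suffice.

Yes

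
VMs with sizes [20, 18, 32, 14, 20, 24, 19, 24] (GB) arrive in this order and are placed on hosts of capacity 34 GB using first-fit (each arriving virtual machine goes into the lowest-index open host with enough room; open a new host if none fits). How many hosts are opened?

  20 → host 1 (new)  [load 20/34]
  18 → host 2 (new)  [load 18/34]
  32 → host 3 (new)  [load 32/34]
  14 → host 1  [load 34/34]
  20 → host 4 (new)  [load 20/34]
  24 → host 5 (new)  [load 24/34]
  19 → host 6 (new)  [load 19/34]
  24 → host 7 (new)  [load 24/34]
7 hosts opened.

7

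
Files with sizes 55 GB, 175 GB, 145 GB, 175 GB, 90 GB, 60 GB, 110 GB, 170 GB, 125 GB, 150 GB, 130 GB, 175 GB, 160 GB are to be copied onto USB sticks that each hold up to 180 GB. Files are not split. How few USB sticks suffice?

11

Total = 175 + 175 + 175 + 170 + 160 + 150 + 145 + 130 + 125 + 110 + 90 + 60 + 55 = 1720 GB.
Lower bound: ⌈1720/180⌉ = 10 USB sticks.
A packing using 11 USB sticks:
  USB stick 1: 175 = 175
  USB stick 2: 175 = 175
  USB stick 3: 175 = 175
  USB stick 4: 170 = 170
  USB stick 5: 160 = 160
  USB stick 6: 150 = 150
  USB stick 7: 145 = 145
  USB stick 8: 130 = 130
  USB stick 9: 125 + 55 = 180
  USB stick 10: 110 + 60 = 170
  USB stick 11: 90 = 90
No arrangement into 10 USB sticks stays within capacity, so 11 is optimal.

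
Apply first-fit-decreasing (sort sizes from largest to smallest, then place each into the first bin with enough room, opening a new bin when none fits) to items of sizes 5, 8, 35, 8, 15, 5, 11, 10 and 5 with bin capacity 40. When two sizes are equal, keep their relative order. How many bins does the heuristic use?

3

Sorted descending: 35, 15, 11, 10, 8, 8, 5, 5, 5.
  35 → bin 1 (new)  [load 35/40]
  15 → bin 2 (new)  [load 15/40]
  11 → bin 2  [load 26/40]
  10 → bin 2  [load 36/40]
  8 → bin 3 (new)  [load 8/40]
  8 → bin 3  [load 16/40]
  5 → bin 1  [load 40/40]
  5 → bin 3  [load 21/40]
  5 → bin 3  [load 26/40]
3 bins opened.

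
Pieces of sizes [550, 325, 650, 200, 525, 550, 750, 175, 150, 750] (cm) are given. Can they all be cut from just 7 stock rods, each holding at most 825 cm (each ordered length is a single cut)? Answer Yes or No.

Yes

A valid assignment using 7 stock rods:
  stock rod 1: 750 = 750
  stock rod 2: 750 = 750
  stock rod 3: 650 + 175 = 825
  stock rod 4: 550 + 200 = 750
  stock rod 5: 550 + 150 = 700
  stock rod 6: 525 = 525
  stock rod 7: 325 = 325
Every load is within 825 cm, so 7 stock rods suffice.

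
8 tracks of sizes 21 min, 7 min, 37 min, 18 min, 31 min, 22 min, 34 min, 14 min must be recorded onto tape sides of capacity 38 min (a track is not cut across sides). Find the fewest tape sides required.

Total = 37 + 34 + 31 + 22 + 21 + 18 + 14 + 7 = 184 min.
Lower bound: ⌈184/38⌉ = 5 tape sides.
A packing using 6 tape sides:
  side 1: 37 = 37
  side 2: 34 = 34
  side 3: 31 + 7 = 38
  side 4: 22 + 14 = 36
  side 5: 21 = 21
  side 6: 18 = 18
No arrangement into 5 tape sides stays within capacity, so 6 is optimal.

6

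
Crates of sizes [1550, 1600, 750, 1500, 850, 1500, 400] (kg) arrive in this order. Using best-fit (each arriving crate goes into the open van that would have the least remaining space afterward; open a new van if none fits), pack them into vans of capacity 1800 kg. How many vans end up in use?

6

  1550 → van 1 (new)  [load 1550/1800]
  1600 → van 2 (new)  [load 1600/1800]
  750 → van 3 (new)  [load 750/1800]
  1500 → van 4 (new)  [load 1500/1800]
  850 → van 3  [load 1600/1800]
  1500 → van 5 (new)  [load 1500/1800]
  400 → van 6 (new)  [load 400/1800]
6 vans opened.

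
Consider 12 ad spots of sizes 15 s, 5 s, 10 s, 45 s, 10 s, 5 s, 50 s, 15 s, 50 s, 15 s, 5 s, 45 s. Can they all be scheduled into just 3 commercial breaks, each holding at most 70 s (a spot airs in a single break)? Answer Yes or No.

Total = 270 s; ⌈270/70⌉ = 4.
At least 4 commercial breaks are required, but only 3 are allowed.

No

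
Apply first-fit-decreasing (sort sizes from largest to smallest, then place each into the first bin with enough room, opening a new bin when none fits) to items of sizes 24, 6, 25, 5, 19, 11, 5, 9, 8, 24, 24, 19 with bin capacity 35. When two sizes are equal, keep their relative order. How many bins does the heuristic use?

Sorted descending: 25, 24, 24, 24, 19, 19, 11, 9, 8, 6, 5, 5.
  25 → bin 1 (new)  [load 25/35]
  24 → bin 2 (new)  [load 24/35]
  24 → bin 3 (new)  [load 24/35]
  24 → bin 4 (new)  [load 24/35]
  19 → bin 5 (new)  [load 19/35]
  19 → bin 6 (new)  [load 19/35]
  11 → bin 2  [load 35/35]
  9 → bin 1  [load 34/35]
  8 → bin 3  [load 32/35]
  6 → bin 4  [load 30/35]
  5 → bin 4  [load 35/35]
  5 → bin 5  [load 24/35]
6 bins opened.

6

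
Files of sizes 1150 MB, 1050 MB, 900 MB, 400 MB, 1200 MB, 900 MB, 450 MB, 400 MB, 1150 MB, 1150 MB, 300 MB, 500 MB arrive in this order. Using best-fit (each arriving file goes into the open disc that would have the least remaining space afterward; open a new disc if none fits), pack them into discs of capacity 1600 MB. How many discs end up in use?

7

  1150 → disc 1 (new)  [load 1150/1600]
  1050 → disc 2 (new)  [load 1050/1600]
  900 → disc 3 (new)  [load 900/1600]
  400 → disc 1  [load 1550/1600]
  1200 → disc 4 (new)  [load 1200/1600]
  900 → disc 5 (new)  [load 900/1600]
  450 → disc 2  [load 1500/1600]
  400 → disc 4  [load 1600/1600]
  1150 → disc 6 (new)  [load 1150/1600]
  1150 → disc 7 (new)  [load 1150/1600]
  300 → disc 6  [load 1450/1600]
  500 → disc 3  [load 1400/1600]
7 discs opened.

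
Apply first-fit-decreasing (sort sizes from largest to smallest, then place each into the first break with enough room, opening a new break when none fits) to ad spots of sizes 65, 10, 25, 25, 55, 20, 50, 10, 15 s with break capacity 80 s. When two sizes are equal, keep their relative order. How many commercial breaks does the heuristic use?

Sorted descending: 65, 55, 50, 25, 25, 20, 15, 10, 10.
  65 → break 1 (new)  [load 65/80]
  55 → break 2 (new)  [load 55/80]
  50 → break 3 (new)  [load 50/80]
  25 → break 2  [load 80/80]
  25 → break 3  [load 75/80]
  20 → break 4 (new)  [load 20/80]
  15 → break 1  [load 80/80]
  10 → break 4  [load 30/80]
  10 → break 4  [load 40/80]
4 commercial breaks opened.

4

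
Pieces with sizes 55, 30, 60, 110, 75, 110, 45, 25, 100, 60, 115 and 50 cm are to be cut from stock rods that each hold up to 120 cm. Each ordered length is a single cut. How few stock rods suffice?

8

Total = 115 + 110 + 110 + 100 + 75 + 60 + 60 + 55 + 50 + 45 + 30 + 25 = 835 cm.
Lower bound: ⌈835/120⌉ = 7 stock rods.
A packing using 8 stock rods:
  stock rod 1: 115 = 115
  stock rod 2: 110 = 110
  stock rod 3: 110 = 110
  stock rod 4: 100 = 100
  stock rod 5: 75 + 45 = 120
  stock rod 6: 60 + 60 = 120
  stock rod 7: 55 + 50 = 105
  stock rod 8: 30 + 25 = 55
No arrangement into 7 stock rods stays within capacity, so 8 is optimal.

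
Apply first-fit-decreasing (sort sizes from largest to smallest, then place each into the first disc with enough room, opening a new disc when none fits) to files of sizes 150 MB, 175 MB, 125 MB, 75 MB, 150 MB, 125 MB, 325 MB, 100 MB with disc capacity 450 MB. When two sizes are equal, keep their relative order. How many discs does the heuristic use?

Sorted descending: 325, 175, 150, 150, 125, 125, 100, 75.
  325 → disc 1 (new)  [load 325/450]
  175 → disc 2 (new)  [load 175/450]
  150 → disc 2  [load 325/450]
  150 → disc 3 (new)  [load 150/450]
  125 → disc 1  [load 450/450]
  125 → disc 2  [load 450/450]
  100 → disc 3  [load 250/450]
  75 → disc 3  [load 325/450]
3 discs opened.

3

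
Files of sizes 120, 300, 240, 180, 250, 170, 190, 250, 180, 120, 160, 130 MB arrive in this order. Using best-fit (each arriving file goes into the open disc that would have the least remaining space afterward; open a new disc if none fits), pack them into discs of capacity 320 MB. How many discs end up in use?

  120 → disc 1 (new)  [load 120/320]
  300 → disc 2 (new)  [load 300/320]
  240 → disc 3 (new)  [load 240/320]
  180 → disc 1  [load 300/320]
  250 → disc 4 (new)  [load 250/320]
  170 → disc 5 (new)  [load 170/320]
  190 → disc 6 (new)  [load 190/320]
  250 → disc 7 (new)  [load 250/320]
  180 → disc 8 (new)  [load 180/320]
  120 → disc 6  [load 310/320]
  160 → disc 9 (new)  [load 160/320]
  130 → disc 8  [load 310/320]
9 discs opened.

9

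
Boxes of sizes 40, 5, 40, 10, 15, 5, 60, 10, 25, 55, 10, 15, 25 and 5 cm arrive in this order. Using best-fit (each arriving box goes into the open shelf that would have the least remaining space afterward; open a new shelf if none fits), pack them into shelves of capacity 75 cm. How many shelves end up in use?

  40 → shelf 1 (new)  [load 40/75]
  5 → shelf 1  [load 45/75]
  40 → shelf 2 (new)  [load 40/75]
  10 → shelf 1  [load 55/75]
  15 → shelf 1  [load 70/75]
  5 → shelf 1  [load 75/75]
  60 → shelf 3 (new)  [load 60/75]
  10 → shelf 3  [load 70/75]
  25 → shelf 2  [load 65/75]
  55 → shelf 4 (new)  [load 55/75]
  10 → shelf 2  [load 75/75]
  15 → shelf 4  [load 70/75]
  25 → shelf 5 (new)  [load 25/75]
  5 → shelf 3  [load 75/75]
5 shelves opened.

5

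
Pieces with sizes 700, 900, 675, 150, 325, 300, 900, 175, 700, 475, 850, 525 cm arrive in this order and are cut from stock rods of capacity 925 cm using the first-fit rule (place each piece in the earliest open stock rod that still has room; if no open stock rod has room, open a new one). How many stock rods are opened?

  700 → stock rod 1 (new)  [load 700/925]
  900 → stock rod 2 (new)  [load 900/925]
  675 → stock rod 3 (new)  [load 675/925]
  150 → stock rod 1  [load 850/925]
  325 → stock rod 4 (new)  [load 325/925]
  300 → stock rod 4  [load 625/925]
  900 → stock rod 5 (new)  [load 900/925]
  175 → stock rod 3  [load 850/925]
  700 → stock rod 6 (new)  [load 700/925]
  475 → stock rod 7 (new)  [load 475/925]
  850 → stock rod 8 (new)  [load 850/925]
  525 → stock rod 9 (new)  [load 525/925]
9 stock rods opened.

9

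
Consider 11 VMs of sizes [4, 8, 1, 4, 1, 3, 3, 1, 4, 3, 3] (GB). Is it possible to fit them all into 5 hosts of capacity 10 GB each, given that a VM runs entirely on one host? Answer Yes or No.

Yes

A valid assignment using 4 hosts:
  host 1: 8 + 1 + 1 = 10
  host 2: 4 + 4 + 1 = 9
  host 3: 4 + 3 + 3 = 10
  host 4: 3 + 3 = 6
That uses only 4 ≤ 5, so 5 hosts are enough.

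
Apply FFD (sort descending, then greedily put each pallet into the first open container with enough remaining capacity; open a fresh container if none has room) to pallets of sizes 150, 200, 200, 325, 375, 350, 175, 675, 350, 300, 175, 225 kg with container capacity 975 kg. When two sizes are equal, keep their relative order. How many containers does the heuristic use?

4

Sorted descending: 675, 375, 350, 350, 325, 300, 225, 200, 200, 175, 175, 150.
  675 → container 1 (new)  [load 675/975]
  375 → container 2 (new)  [load 375/975]
  350 → container 2  [load 725/975]
  350 → container 3 (new)  [load 350/975]
  325 → container 3  [load 675/975]
  300 → container 1  [load 975/975]
  225 → container 2  [load 950/975]
  200 → container 3  [load 875/975]
  200 → container 4 (new)  [load 200/975]
  175 → container 4  [load 375/975]
  175 → container 4  [load 550/975]
  150 → container 4  [load 700/975]
4 containers opened.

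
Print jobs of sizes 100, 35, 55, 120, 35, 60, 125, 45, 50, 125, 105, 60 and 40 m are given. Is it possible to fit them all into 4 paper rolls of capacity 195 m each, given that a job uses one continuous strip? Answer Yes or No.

Total = 955 m; ⌈955/195⌉ = 5.
At least 5 paper rolls are required, but only 4 are allowed.

No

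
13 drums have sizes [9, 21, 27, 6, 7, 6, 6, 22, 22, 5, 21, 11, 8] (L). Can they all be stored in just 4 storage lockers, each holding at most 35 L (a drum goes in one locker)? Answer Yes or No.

No

Total = 171 L; ⌈171/35⌉ = 5.
At least 5 storage lockers are required, but only 4 are allowed.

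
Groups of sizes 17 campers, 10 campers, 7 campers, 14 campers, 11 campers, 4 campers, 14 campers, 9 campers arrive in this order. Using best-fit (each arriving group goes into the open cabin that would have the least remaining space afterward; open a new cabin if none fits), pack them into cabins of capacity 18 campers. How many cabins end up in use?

6

  17 → cabin 1 (new)  [load 17/18]
  10 → cabin 2 (new)  [load 10/18]
  7 → cabin 2  [load 17/18]
  14 → cabin 3 (new)  [load 14/18]
  11 → cabin 4 (new)  [load 11/18]
  4 → cabin 3  [load 18/18]
  14 → cabin 5 (new)  [load 14/18]
  9 → cabin 6 (new)  [load 9/18]
6 cabins opened.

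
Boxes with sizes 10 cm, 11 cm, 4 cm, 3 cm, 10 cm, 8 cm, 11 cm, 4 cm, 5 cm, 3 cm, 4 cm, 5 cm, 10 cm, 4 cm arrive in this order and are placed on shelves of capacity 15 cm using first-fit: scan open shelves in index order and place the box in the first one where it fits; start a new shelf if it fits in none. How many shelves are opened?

7

  10 → shelf 1 (new)  [load 10/15]
  11 → shelf 2 (new)  [load 11/15]
  4 → shelf 1  [load 14/15]
  3 → shelf 2  [load 14/15]
  10 → shelf 3 (new)  [load 10/15]
  8 → shelf 4 (new)  [load 8/15]
  11 → shelf 5 (new)  [load 11/15]
  4 → shelf 3  [load 14/15]
  5 → shelf 4  [load 13/15]
  3 → shelf 5  [load 14/15]
  4 → shelf 6 (new)  [load 4/15]
  5 → shelf 6  [load 9/15]
  10 → shelf 7 (new)  [load 10/15]
  4 → shelf 6  [load 13/15]
7 shelves opened.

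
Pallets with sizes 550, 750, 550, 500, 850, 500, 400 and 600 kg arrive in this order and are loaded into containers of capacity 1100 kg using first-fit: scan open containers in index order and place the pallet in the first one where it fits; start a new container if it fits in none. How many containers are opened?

  550 → container 1 (new)  [load 550/1100]
  750 → container 2 (new)  [load 750/1100]
  550 → container 1  [load 1100/1100]
  500 → container 3 (new)  [load 500/1100]
  850 → container 4 (new)  [load 850/1100]
  500 → container 3  [load 1000/1100]
  400 → container 5 (new)  [load 400/1100]
  600 → container 5  [load 1000/1100]
5 containers opened.

5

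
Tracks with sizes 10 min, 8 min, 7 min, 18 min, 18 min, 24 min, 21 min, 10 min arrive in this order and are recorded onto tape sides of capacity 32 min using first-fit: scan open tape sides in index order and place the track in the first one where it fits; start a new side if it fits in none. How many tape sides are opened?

  10 → side 1 (new)  [load 10/32]
  8 → side 1  [load 18/32]
  7 → side 1  [load 25/32]
  18 → side 2 (new)  [load 18/32]
  18 → side 3 (new)  [load 18/32]
  24 → side 4 (new)  [load 24/32]
  21 → side 5 (new)  [load 21/32]
  10 → side 2  [load 28/32]
5 tape sides opened.

5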